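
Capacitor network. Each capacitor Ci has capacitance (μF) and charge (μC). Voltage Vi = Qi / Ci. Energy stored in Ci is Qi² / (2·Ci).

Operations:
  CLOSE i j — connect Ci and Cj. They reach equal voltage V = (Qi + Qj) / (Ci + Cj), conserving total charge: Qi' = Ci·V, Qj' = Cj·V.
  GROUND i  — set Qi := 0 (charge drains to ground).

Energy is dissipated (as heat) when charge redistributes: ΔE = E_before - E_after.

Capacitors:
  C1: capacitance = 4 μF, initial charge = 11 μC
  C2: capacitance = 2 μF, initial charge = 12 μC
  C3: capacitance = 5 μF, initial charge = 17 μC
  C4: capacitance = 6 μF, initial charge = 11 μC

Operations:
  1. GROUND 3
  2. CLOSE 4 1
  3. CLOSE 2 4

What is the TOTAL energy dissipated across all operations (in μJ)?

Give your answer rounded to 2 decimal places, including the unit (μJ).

Answer: 40.74 μJ

Derivation:
Initial: C1(4μF, Q=11μC, V=2.75V), C2(2μF, Q=12μC, V=6.00V), C3(5μF, Q=17μC, V=3.40V), C4(6μF, Q=11μC, V=1.83V)
Op 1: GROUND 3: Q3=0; energy lost=28.900
Op 2: CLOSE 4-1: Q_total=22.00, C_total=10.00, V=2.20; Q4=13.20, Q1=8.80; dissipated=1.008
Op 3: CLOSE 2-4: Q_total=25.20, C_total=8.00, V=3.15; Q2=6.30, Q4=18.90; dissipated=10.830
Total dissipated: 40.738 μJ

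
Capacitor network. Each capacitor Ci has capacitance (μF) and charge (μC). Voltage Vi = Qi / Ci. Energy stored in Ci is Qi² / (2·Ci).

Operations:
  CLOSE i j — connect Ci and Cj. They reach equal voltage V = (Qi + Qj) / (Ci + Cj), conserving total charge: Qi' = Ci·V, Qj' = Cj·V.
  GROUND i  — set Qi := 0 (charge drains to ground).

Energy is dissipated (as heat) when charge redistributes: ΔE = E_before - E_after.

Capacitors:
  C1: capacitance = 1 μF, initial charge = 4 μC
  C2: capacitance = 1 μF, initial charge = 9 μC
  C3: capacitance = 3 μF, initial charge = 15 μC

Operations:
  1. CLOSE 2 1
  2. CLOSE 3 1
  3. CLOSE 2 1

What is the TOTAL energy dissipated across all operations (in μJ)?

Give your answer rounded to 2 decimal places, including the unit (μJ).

Initial: C1(1μF, Q=4μC, V=4.00V), C2(1μF, Q=9μC, V=9.00V), C3(3μF, Q=15μC, V=5.00V)
Op 1: CLOSE 2-1: Q_total=13.00, C_total=2.00, V=6.50; Q2=6.50, Q1=6.50; dissipated=6.250
Op 2: CLOSE 3-1: Q_total=21.50, C_total=4.00, V=5.38; Q3=16.12, Q1=5.38; dissipated=0.844
Op 3: CLOSE 2-1: Q_total=11.88, C_total=2.00, V=5.94; Q2=5.94, Q1=5.94; dissipated=0.316
Total dissipated: 7.410 μJ

Answer: 7.41 μJ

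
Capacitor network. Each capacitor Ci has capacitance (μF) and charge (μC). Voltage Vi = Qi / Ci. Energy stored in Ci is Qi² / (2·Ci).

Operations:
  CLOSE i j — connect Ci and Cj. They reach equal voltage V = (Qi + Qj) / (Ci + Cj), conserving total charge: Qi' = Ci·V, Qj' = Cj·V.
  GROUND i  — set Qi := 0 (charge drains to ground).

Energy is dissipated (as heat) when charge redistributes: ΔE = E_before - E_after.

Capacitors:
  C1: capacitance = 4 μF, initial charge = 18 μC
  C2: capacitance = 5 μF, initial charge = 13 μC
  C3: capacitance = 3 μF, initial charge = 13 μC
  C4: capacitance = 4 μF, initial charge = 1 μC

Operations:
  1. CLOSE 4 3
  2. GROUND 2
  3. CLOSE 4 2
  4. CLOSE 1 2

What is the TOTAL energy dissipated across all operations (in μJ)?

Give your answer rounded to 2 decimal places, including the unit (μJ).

Answer: 50.13 μJ

Derivation:
Initial: C1(4μF, Q=18μC, V=4.50V), C2(5μF, Q=13μC, V=2.60V), C3(3μF, Q=13μC, V=4.33V), C4(4μF, Q=1μC, V=0.25V)
Op 1: CLOSE 4-3: Q_total=14.00, C_total=7.00, V=2.00; Q4=8.00, Q3=6.00; dissipated=14.292
Op 2: GROUND 2: Q2=0; energy lost=16.900
Op 3: CLOSE 4-2: Q_total=8.00, C_total=9.00, V=0.89; Q4=3.56, Q2=4.44; dissipated=4.444
Op 4: CLOSE 1-2: Q_total=22.44, C_total=9.00, V=2.49; Q1=9.98, Q2=12.47; dissipated=14.489
Total dissipated: 50.125 μJ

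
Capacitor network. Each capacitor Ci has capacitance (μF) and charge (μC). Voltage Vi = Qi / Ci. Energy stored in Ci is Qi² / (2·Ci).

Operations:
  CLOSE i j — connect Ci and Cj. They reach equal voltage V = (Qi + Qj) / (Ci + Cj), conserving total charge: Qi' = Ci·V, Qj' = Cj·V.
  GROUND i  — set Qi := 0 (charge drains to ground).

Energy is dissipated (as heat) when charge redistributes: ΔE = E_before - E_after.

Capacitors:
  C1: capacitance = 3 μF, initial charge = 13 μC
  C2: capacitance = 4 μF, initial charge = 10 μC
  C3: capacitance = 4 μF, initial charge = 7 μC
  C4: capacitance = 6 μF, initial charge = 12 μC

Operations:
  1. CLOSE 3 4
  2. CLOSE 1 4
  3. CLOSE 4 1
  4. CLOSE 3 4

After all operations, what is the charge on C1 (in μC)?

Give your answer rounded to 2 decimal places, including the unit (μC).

Initial: C1(3μF, Q=13μC, V=4.33V), C2(4μF, Q=10μC, V=2.50V), C3(4μF, Q=7μC, V=1.75V), C4(6μF, Q=12μC, V=2.00V)
Op 1: CLOSE 3-4: Q_total=19.00, C_total=10.00, V=1.90; Q3=7.60, Q4=11.40; dissipated=0.075
Op 2: CLOSE 1-4: Q_total=24.40, C_total=9.00, V=2.71; Q1=8.13, Q4=16.27; dissipated=5.921
Op 3: CLOSE 4-1: Q_total=24.40, C_total=9.00, V=2.71; Q4=16.27, Q1=8.13; dissipated=0.000
Op 4: CLOSE 3-4: Q_total=23.87, C_total=10.00, V=2.39; Q3=9.55, Q4=14.32; dissipated=0.789
Final charges: Q1=8.13, Q2=10.00, Q3=9.55, Q4=14.32

Answer: 8.13 μC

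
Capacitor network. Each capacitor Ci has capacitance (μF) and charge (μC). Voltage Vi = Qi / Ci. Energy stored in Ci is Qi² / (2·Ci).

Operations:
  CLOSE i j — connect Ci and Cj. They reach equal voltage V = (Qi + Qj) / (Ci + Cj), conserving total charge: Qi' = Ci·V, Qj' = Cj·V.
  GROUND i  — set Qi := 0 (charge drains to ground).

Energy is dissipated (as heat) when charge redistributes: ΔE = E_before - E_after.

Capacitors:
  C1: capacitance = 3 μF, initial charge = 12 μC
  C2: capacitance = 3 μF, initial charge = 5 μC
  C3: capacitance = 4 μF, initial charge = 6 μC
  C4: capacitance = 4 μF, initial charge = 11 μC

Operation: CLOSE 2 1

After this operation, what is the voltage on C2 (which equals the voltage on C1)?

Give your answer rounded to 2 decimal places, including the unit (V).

Answer: 2.83 V

Derivation:
Initial: C1(3μF, Q=12μC, V=4.00V), C2(3μF, Q=5μC, V=1.67V), C3(4μF, Q=6μC, V=1.50V), C4(4μF, Q=11μC, V=2.75V)
Op 1: CLOSE 2-1: Q_total=17.00, C_total=6.00, V=2.83; Q2=8.50, Q1=8.50; dissipated=4.083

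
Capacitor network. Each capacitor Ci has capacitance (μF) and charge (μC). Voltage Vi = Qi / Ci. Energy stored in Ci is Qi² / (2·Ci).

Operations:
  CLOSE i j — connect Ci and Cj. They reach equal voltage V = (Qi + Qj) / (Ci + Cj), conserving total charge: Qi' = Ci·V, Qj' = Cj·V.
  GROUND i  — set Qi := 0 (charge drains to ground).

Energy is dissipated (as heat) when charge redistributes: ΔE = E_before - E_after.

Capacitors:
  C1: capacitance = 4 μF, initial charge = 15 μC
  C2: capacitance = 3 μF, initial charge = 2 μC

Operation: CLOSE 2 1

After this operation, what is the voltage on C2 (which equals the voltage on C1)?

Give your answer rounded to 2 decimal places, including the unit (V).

Answer: 2.43 V

Derivation:
Initial: C1(4μF, Q=15μC, V=3.75V), C2(3μF, Q=2μC, V=0.67V)
Op 1: CLOSE 2-1: Q_total=17.00, C_total=7.00, V=2.43; Q2=7.29, Q1=9.71; dissipated=8.149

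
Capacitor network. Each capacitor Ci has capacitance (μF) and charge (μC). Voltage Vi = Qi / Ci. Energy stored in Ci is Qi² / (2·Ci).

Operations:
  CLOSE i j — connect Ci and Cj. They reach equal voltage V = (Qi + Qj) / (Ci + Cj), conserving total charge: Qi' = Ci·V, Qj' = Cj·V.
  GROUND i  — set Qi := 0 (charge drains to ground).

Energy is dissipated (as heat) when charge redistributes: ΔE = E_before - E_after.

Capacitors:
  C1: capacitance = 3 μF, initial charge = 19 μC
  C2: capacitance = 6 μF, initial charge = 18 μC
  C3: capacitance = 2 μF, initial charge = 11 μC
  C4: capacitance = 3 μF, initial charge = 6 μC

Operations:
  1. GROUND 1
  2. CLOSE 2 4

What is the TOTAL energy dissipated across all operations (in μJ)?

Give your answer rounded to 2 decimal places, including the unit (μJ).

Initial: C1(3μF, Q=19μC, V=6.33V), C2(6μF, Q=18μC, V=3.00V), C3(2μF, Q=11μC, V=5.50V), C4(3μF, Q=6μC, V=2.00V)
Op 1: GROUND 1: Q1=0; energy lost=60.167
Op 2: CLOSE 2-4: Q_total=24.00, C_total=9.00, V=2.67; Q2=16.00, Q4=8.00; dissipated=1.000
Total dissipated: 61.167 μJ

Answer: 61.17 μJ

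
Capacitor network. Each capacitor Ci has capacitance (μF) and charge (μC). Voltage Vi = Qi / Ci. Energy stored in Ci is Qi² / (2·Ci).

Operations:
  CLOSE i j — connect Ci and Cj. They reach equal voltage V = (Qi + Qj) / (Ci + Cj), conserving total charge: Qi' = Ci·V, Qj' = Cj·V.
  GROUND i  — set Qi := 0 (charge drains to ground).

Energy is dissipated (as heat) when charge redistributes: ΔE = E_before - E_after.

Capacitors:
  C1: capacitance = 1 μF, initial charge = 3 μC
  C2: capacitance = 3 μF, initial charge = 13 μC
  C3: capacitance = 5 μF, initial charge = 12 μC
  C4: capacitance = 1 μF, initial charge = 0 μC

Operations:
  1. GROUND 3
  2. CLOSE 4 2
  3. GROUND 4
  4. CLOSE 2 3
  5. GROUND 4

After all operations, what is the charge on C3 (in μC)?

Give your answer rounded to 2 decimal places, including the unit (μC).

Initial: C1(1μF, Q=3μC, V=3.00V), C2(3μF, Q=13μC, V=4.33V), C3(5μF, Q=12μC, V=2.40V), C4(1μF, Q=0μC, V=0.00V)
Op 1: GROUND 3: Q3=0; energy lost=14.400
Op 2: CLOSE 4-2: Q_total=13.00, C_total=4.00, V=3.25; Q4=3.25, Q2=9.75; dissipated=7.042
Op 3: GROUND 4: Q4=0; energy lost=5.281
Op 4: CLOSE 2-3: Q_total=9.75, C_total=8.00, V=1.22; Q2=3.66, Q3=6.09; dissipated=9.902
Op 5: GROUND 4: Q4=0; energy lost=0.000
Final charges: Q1=3.00, Q2=3.66, Q3=6.09, Q4=0.00

Answer: 6.09 μC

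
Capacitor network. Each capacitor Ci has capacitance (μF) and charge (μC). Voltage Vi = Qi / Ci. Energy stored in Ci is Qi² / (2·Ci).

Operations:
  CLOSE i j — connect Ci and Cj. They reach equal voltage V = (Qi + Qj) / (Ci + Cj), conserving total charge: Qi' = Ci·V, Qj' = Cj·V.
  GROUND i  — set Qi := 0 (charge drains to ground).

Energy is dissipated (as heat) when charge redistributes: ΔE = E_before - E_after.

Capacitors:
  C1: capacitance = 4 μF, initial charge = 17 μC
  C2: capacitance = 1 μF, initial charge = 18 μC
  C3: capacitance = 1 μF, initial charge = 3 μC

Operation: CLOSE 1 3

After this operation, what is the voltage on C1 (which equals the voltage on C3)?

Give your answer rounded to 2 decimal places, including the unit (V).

Initial: C1(4μF, Q=17μC, V=4.25V), C2(1μF, Q=18μC, V=18.00V), C3(1μF, Q=3μC, V=3.00V)
Op 1: CLOSE 1-3: Q_total=20.00, C_total=5.00, V=4.00; Q1=16.00, Q3=4.00; dissipated=0.625

Answer: 4.00 V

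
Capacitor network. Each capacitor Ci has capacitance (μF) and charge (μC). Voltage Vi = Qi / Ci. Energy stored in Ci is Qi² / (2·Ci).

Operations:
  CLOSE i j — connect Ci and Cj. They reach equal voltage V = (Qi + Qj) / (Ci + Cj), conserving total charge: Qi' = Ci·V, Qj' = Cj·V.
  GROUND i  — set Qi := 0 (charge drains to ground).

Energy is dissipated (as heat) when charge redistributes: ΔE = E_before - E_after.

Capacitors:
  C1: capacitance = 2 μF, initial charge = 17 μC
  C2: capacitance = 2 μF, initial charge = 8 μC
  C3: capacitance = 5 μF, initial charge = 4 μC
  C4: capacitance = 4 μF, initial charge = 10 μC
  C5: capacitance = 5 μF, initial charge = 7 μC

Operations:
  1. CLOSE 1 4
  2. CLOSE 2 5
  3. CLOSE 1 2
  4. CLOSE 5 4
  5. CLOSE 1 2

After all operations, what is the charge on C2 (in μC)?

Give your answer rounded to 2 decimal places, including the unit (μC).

Initial: C1(2μF, Q=17μC, V=8.50V), C2(2μF, Q=8μC, V=4.00V), C3(5μF, Q=4μC, V=0.80V), C4(4μF, Q=10μC, V=2.50V), C5(5μF, Q=7μC, V=1.40V)
Op 1: CLOSE 1-4: Q_total=27.00, C_total=6.00, V=4.50; Q1=9.00, Q4=18.00; dissipated=24.000
Op 2: CLOSE 2-5: Q_total=15.00, C_total=7.00, V=2.14; Q2=4.29, Q5=10.71; dissipated=4.829
Op 3: CLOSE 1-2: Q_total=13.29, C_total=4.00, V=3.32; Q1=6.64, Q2=6.64; dissipated=2.778
Op 4: CLOSE 5-4: Q_total=28.71, C_total=9.00, V=3.19; Q5=15.95, Q4=12.76; dissipated=6.173
Op 5: CLOSE 1-2: Q_total=13.29, C_total=4.00, V=3.32; Q1=6.64, Q2=6.64; dissipated=0.000
Final charges: Q1=6.64, Q2=6.64, Q3=4.00, Q4=12.76, Q5=15.95

Answer: 6.64 μC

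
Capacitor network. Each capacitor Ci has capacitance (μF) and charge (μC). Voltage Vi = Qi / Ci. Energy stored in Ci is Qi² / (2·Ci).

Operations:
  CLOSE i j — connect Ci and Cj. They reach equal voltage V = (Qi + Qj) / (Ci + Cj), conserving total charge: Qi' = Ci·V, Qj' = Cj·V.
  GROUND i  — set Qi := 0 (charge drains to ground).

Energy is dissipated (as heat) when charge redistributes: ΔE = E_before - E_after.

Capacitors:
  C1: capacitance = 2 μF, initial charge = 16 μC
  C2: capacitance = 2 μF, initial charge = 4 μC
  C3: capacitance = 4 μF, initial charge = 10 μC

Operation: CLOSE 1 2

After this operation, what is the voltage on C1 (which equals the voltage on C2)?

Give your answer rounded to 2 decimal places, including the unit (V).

Initial: C1(2μF, Q=16μC, V=8.00V), C2(2μF, Q=4μC, V=2.00V), C3(4μF, Q=10μC, V=2.50V)
Op 1: CLOSE 1-2: Q_total=20.00, C_total=4.00, V=5.00; Q1=10.00, Q2=10.00; dissipated=18.000

Answer: 5.00 V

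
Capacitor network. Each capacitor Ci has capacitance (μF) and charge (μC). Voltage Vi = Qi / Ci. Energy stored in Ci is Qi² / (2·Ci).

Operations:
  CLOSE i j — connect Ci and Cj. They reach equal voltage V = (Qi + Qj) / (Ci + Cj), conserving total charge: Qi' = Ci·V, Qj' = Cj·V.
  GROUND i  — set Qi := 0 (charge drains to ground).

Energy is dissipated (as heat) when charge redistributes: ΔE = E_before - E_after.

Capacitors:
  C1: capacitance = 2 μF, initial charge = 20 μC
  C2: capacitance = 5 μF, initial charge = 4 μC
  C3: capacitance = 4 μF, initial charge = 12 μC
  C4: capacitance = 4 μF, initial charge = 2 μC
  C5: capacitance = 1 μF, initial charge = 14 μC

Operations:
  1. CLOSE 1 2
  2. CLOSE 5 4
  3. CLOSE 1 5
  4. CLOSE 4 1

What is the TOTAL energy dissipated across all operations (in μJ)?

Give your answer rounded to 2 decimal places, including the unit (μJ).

Initial: C1(2μF, Q=20μC, V=10.00V), C2(5μF, Q=4μC, V=0.80V), C3(4μF, Q=12μC, V=3.00V), C4(4μF, Q=2μC, V=0.50V), C5(1μF, Q=14μC, V=14.00V)
Op 1: CLOSE 1-2: Q_total=24.00, C_total=7.00, V=3.43; Q1=6.86, Q2=17.14; dissipated=60.457
Op 2: CLOSE 5-4: Q_total=16.00, C_total=5.00, V=3.20; Q5=3.20, Q4=12.80; dissipated=72.900
Op 3: CLOSE 1-5: Q_total=10.06, C_total=3.00, V=3.35; Q1=6.70, Q5=3.35; dissipated=0.017
Op 4: CLOSE 4-1: Q_total=19.50, C_total=6.00, V=3.25; Q4=13.00, Q1=6.50; dissipated=0.015
Total dissipated: 133.390 μJ

Answer: 133.39 μJ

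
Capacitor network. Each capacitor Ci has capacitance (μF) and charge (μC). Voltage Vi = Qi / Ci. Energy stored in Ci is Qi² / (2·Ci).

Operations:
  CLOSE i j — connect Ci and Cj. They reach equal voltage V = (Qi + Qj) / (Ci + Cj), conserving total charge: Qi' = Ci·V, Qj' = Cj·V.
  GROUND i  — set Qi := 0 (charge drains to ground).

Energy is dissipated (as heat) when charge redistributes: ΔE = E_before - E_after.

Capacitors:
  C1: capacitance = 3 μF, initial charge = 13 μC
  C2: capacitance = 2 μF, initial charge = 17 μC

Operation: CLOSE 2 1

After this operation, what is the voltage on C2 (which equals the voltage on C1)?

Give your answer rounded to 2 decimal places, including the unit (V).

Answer: 6.00 V

Derivation:
Initial: C1(3μF, Q=13μC, V=4.33V), C2(2μF, Q=17μC, V=8.50V)
Op 1: CLOSE 2-1: Q_total=30.00, C_total=5.00, V=6.00; Q2=12.00, Q1=18.00; dissipated=10.417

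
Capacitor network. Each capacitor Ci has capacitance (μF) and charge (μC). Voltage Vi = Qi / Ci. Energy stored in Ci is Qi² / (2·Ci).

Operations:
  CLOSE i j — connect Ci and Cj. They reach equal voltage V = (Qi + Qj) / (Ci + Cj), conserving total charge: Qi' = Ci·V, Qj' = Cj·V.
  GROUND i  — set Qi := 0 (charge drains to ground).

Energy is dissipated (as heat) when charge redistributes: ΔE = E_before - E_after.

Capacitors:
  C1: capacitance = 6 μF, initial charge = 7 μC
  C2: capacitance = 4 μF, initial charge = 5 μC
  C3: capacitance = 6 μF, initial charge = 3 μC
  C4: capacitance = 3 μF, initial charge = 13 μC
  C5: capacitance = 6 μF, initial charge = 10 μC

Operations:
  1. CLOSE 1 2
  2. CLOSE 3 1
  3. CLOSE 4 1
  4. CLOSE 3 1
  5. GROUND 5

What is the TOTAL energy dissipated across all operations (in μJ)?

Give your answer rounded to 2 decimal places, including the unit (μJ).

Initial: C1(6μF, Q=7μC, V=1.17V), C2(4μF, Q=5μC, V=1.25V), C3(6μF, Q=3μC, V=0.50V), C4(3μF, Q=13μC, V=4.33V), C5(6μF, Q=10μC, V=1.67V)
Op 1: CLOSE 1-2: Q_total=12.00, C_total=10.00, V=1.20; Q1=7.20, Q2=4.80; dissipated=0.008
Op 2: CLOSE 3-1: Q_total=10.20, C_total=12.00, V=0.85; Q3=5.10, Q1=5.10; dissipated=0.735
Op 3: CLOSE 4-1: Q_total=18.10, C_total=9.00, V=2.01; Q4=6.03, Q1=12.07; dissipated=12.134
Op 4: CLOSE 3-1: Q_total=17.17, C_total=12.00, V=1.43; Q3=8.58, Q1=8.58; dissipated=2.022
Op 5: GROUND 5: Q5=0; energy lost=8.333
Total dissipated: 23.233 μJ

Answer: 23.23 μJ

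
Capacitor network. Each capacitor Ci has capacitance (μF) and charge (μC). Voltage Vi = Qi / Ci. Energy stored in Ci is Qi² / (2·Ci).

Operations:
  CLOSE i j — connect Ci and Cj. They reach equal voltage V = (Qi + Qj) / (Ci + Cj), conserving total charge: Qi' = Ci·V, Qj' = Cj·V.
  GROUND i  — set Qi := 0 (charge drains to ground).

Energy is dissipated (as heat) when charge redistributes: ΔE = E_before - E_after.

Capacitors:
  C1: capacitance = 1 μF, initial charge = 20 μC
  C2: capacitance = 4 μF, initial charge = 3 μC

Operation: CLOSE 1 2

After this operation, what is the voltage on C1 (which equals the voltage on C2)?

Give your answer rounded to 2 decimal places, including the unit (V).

Initial: C1(1μF, Q=20μC, V=20.00V), C2(4μF, Q=3μC, V=0.75V)
Op 1: CLOSE 1-2: Q_total=23.00, C_total=5.00, V=4.60; Q1=4.60, Q2=18.40; dissipated=148.225

Answer: 4.60 V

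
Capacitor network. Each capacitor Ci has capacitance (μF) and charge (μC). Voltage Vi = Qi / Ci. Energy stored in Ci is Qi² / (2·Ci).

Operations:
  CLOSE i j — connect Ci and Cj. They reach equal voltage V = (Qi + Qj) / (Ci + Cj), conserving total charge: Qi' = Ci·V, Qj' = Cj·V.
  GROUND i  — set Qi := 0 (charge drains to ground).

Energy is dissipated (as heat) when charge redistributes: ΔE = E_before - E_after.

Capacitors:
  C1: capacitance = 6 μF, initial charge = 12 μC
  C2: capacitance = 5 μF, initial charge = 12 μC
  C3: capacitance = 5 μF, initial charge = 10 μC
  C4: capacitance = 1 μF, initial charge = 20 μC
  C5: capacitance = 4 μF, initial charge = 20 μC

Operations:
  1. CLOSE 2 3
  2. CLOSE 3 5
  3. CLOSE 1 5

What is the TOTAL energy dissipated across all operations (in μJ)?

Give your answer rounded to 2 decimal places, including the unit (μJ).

Initial: C1(6μF, Q=12μC, V=2.00V), C2(5μF, Q=12μC, V=2.40V), C3(5μF, Q=10μC, V=2.00V), C4(1μF, Q=20μC, V=20.00V), C5(4μF, Q=20μC, V=5.00V)
Op 1: CLOSE 2-3: Q_total=22.00, C_total=10.00, V=2.20; Q2=11.00, Q3=11.00; dissipated=0.200
Op 2: CLOSE 3-5: Q_total=31.00, C_total=9.00, V=3.44; Q3=17.22, Q5=13.78; dissipated=8.711
Op 3: CLOSE 1-5: Q_total=25.78, C_total=10.00, V=2.58; Q1=15.47, Q5=10.31; dissipated=2.504
Total dissipated: 11.415 μJ

Answer: 11.41 μJ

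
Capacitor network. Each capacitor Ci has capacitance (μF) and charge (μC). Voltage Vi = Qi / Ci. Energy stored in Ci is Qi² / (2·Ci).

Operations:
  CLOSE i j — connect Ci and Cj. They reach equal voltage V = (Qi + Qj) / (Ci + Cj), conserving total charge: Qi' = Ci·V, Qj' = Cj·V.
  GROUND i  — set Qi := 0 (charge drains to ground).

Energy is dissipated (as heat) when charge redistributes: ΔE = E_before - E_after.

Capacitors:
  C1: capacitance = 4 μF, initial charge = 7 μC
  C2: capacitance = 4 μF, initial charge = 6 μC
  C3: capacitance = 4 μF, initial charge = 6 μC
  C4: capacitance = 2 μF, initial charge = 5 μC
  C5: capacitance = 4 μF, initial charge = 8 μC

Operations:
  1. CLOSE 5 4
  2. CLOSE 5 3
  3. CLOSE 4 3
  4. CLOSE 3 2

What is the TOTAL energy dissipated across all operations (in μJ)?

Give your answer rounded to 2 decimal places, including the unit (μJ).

Answer: 0.88 μJ

Derivation:
Initial: C1(4μF, Q=7μC, V=1.75V), C2(4μF, Q=6μC, V=1.50V), C3(4μF, Q=6μC, V=1.50V), C4(2μF, Q=5μC, V=2.50V), C5(4μF, Q=8μC, V=2.00V)
Op 1: CLOSE 5-4: Q_total=13.00, C_total=6.00, V=2.17; Q5=8.67, Q4=4.33; dissipated=0.167
Op 2: CLOSE 5-3: Q_total=14.67, C_total=8.00, V=1.83; Q5=7.33, Q3=7.33; dissipated=0.444
Op 3: CLOSE 4-3: Q_total=11.67, C_total=6.00, V=1.94; Q4=3.89, Q3=7.78; dissipated=0.074
Op 4: CLOSE 3-2: Q_total=13.78, C_total=8.00, V=1.72; Q3=6.89, Q2=6.89; dissipated=0.198
Total dissipated: 0.883 μJ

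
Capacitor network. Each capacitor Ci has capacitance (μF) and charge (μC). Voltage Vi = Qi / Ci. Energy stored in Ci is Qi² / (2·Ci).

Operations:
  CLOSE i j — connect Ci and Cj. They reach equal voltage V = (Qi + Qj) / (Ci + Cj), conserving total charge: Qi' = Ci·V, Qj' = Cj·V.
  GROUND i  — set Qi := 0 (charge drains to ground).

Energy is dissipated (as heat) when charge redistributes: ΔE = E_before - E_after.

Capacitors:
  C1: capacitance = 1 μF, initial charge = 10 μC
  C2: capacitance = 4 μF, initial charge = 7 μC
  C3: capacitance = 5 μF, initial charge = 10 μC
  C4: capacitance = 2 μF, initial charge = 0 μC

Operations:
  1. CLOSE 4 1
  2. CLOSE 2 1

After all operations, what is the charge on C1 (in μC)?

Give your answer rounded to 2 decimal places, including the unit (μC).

Initial: C1(1μF, Q=10μC, V=10.00V), C2(4μF, Q=7μC, V=1.75V), C3(5μF, Q=10μC, V=2.00V), C4(2μF, Q=0μC, V=0.00V)
Op 1: CLOSE 4-1: Q_total=10.00, C_total=3.00, V=3.33; Q4=6.67, Q1=3.33; dissipated=33.333
Op 2: CLOSE 2-1: Q_total=10.33, C_total=5.00, V=2.07; Q2=8.27, Q1=2.07; dissipated=1.003
Final charges: Q1=2.07, Q2=8.27, Q3=10.00, Q4=6.67

Answer: 2.07 μC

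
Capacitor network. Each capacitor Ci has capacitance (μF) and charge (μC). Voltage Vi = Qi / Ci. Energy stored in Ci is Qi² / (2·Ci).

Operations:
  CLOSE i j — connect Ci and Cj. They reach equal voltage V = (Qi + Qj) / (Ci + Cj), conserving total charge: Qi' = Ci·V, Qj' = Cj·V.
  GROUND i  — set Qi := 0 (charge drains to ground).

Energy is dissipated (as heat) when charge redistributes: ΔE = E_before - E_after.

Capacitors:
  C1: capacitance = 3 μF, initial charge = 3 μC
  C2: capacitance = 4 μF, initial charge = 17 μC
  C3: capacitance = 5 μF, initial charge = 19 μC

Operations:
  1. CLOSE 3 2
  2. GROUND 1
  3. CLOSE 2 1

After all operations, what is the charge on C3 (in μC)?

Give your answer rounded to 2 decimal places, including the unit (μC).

Initial: C1(3μF, Q=3μC, V=1.00V), C2(4μF, Q=17μC, V=4.25V), C3(5μF, Q=19μC, V=3.80V)
Op 1: CLOSE 3-2: Q_total=36.00, C_total=9.00, V=4.00; Q3=20.00, Q2=16.00; dissipated=0.225
Op 2: GROUND 1: Q1=0; energy lost=1.500
Op 3: CLOSE 2-1: Q_total=16.00, C_total=7.00, V=2.29; Q2=9.14, Q1=6.86; dissipated=13.714
Final charges: Q1=6.86, Q2=9.14, Q3=20.00

Answer: 20.00 μC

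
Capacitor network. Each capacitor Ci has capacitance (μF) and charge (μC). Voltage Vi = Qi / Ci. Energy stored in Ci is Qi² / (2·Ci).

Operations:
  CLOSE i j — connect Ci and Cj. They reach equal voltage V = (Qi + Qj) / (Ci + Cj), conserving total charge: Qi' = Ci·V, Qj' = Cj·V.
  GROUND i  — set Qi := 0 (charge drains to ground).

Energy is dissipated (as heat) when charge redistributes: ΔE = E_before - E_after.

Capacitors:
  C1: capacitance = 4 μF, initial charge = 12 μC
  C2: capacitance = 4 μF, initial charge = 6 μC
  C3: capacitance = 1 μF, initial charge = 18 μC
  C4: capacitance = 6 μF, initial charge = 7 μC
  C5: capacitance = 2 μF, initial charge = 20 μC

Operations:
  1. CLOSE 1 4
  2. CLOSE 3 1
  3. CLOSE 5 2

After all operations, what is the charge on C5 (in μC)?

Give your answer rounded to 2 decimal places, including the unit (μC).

Answer: 8.67 μC

Derivation:
Initial: C1(4μF, Q=12μC, V=3.00V), C2(4μF, Q=6μC, V=1.50V), C3(1μF, Q=18μC, V=18.00V), C4(6μF, Q=7μC, V=1.17V), C5(2μF, Q=20μC, V=10.00V)
Op 1: CLOSE 1-4: Q_total=19.00, C_total=10.00, V=1.90; Q1=7.60, Q4=11.40; dissipated=4.033
Op 2: CLOSE 3-1: Q_total=25.60, C_total=5.00, V=5.12; Q3=5.12, Q1=20.48; dissipated=103.684
Op 3: CLOSE 5-2: Q_total=26.00, C_total=6.00, V=4.33; Q5=8.67, Q2=17.33; dissipated=48.167
Final charges: Q1=20.48, Q2=17.33, Q3=5.12, Q4=11.40, Q5=8.67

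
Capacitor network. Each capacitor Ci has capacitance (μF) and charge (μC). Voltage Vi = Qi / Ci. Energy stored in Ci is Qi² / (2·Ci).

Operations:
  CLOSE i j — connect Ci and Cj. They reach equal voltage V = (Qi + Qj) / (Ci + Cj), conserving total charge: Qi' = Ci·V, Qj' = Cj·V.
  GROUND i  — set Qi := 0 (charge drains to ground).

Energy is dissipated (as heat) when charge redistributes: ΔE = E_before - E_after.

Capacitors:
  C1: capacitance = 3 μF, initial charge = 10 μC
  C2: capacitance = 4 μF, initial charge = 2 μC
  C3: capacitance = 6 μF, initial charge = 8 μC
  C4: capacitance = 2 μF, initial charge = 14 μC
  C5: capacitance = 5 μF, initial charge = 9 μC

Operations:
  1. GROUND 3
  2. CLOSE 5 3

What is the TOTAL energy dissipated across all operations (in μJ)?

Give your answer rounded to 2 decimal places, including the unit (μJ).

Initial: C1(3μF, Q=10μC, V=3.33V), C2(4μF, Q=2μC, V=0.50V), C3(6μF, Q=8μC, V=1.33V), C4(2μF, Q=14μC, V=7.00V), C5(5μF, Q=9μC, V=1.80V)
Op 1: GROUND 3: Q3=0; energy lost=5.333
Op 2: CLOSE 5-3: Q_total=9.00, C_total=11.00, V=0.82; Q5=4.09, Q3=4.91; dissipated=4.418
Total dissipated: 9.752 μJ

Answer: 9.75 μJ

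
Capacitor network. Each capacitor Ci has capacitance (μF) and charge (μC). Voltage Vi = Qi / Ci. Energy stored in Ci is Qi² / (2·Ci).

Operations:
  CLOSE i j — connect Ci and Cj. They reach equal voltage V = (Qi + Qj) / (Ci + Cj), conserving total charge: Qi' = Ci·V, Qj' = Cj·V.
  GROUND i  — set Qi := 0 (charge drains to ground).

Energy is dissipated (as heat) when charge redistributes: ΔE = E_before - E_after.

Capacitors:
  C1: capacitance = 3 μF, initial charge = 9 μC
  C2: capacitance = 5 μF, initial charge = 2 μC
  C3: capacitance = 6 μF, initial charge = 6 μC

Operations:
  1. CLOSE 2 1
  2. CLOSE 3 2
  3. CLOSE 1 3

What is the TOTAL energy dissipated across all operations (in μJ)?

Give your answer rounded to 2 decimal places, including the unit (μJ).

Answer: 6.57 μJ

Derivation:
Initial: C1(3μF, Q=9μC, V=3.00V), C2(5μF, Q=2μC, V=0.40V), C3(6μF, Q=6μC, V=1.00V)
Op 1: CLOSE 2-1: Q_total=11.00, C_total=8.00, V=1.38; Q2=6.88, Q1=4.12; dissipated=6.338
Op 2: CLOSE 3-2: Q_total=12.88, C_total=11.00, V=1.17; Q3=7.02, Q2=5.85; dissipated=0.192
Op 3: CLOSE 1-3: Q_total=11.15, C_total=9.00, V=1.24; Q1=3.72, Q3=7.43; dissipated=0.042
Total dissipated: 6.571 μJ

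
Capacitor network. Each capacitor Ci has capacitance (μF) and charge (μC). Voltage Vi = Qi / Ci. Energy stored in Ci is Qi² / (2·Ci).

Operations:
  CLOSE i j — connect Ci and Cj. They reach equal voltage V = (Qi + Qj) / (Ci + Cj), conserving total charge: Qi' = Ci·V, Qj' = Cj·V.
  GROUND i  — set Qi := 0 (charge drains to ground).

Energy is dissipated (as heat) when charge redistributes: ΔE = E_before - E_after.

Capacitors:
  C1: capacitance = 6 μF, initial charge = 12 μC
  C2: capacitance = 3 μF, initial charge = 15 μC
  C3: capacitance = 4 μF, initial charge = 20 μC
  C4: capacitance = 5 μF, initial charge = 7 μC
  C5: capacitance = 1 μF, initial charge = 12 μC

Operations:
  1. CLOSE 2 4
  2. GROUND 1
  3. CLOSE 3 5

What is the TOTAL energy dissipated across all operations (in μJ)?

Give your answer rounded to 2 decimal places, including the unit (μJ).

Initial: C1(6μF, Q=12μC, V=2.00V), C2(3μF, Q=15μC, V=5.00V), C3(4μF, Q=20μC, V=5.00V), C4(5μF, Q=7μC, V=1.40V), C5(1μF, Q=12μC, V=12.00V)
Op 1: CLOSE 2-4: Q_total=22.00, C_total=8.00, V=2.75; Q2=8.25, Q4=13.75; dissipated=12.150
Op 2: GROUND 1: Q1=0; energy lost=12.000
Op 3: CLOSE 3-5: Q_total=32.00, C_total=5.00, V=6.40; Q3=25.60, Q5=6.40; dissipated=19.600
Total dissipated: 43.750 μJ

Answer: 43.75 μJ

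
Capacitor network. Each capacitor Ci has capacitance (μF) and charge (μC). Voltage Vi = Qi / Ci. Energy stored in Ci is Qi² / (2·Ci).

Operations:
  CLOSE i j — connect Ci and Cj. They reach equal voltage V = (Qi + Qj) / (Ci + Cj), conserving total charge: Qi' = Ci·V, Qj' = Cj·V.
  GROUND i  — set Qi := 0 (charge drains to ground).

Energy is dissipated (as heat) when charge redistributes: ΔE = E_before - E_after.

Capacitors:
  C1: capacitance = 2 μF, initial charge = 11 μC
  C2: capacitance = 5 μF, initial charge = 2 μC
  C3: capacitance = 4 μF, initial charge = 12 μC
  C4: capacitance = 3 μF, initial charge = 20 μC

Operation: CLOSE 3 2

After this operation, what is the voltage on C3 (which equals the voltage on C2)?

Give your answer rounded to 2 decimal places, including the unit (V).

Answer: 1.56 V

Derivation:
Initial: C1(2μF, Q=11μC, V=5.50V), C2(5μF, Q=2μC, V=0.40V), C3(4μF, Q=12μC, V=3.00V), C4(3μF, Q=20μC, V=6.67V)
Op 1: CLOSE 3-2: Q_total=14.00, C_total=9.00, V=1.56; Q3=6.22, Q2=7.78; dissipated=7.511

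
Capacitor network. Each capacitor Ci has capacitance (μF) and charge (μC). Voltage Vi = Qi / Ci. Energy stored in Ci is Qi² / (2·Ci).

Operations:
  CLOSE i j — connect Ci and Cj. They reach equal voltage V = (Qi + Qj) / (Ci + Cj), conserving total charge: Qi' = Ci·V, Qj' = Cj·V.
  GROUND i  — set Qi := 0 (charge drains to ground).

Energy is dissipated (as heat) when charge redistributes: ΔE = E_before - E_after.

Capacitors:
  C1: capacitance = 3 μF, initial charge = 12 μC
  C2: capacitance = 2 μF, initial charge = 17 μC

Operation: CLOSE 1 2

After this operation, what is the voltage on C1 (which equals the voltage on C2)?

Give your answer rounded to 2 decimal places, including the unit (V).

Initial: C1(3μF, Q=12μC, V=4.00V), C2(2μF, Q=17μC, V=8.50V)
Op 1: CLOSE 1-2: Q_total=29.00, C_total=5.00, V=5.80; Q1=17.40, Q2=11.60; dissipated=12.150

Answer: 5.80 V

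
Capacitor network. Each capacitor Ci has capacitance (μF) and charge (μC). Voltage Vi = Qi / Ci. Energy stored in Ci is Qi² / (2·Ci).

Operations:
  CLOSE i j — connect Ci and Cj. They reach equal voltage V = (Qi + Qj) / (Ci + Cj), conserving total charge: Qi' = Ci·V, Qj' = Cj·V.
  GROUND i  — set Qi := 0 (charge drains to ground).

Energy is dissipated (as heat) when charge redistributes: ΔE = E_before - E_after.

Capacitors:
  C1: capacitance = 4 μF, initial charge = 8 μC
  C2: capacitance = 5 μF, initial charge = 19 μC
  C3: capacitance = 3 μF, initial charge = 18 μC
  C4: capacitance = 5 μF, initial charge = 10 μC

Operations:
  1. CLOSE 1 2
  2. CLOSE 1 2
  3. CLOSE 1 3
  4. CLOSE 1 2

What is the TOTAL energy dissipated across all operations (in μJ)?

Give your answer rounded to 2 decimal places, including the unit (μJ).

Answer: 13.15 μJ

Derivation:
Initial: C1(4μF, Q=8μC, V=2.00V), C2(5μF, Q=19μC, V=3.80V), C3(3μF, Q=18μC, V=6.00V), C4(5μF, Q=10μC, V=2.00V)
Op 1: CLOSE 1-2: Q_total=27.00, C_total=9.00, V=3.00; Q1=12.00, Q2=15.00; dissipated=3.600
Op 2: CLOSE 1-2: Q_total=27.00, C_total=9.00, V=3.00; Q1=12.00, Q2=15.00; dissipated=0.000
Op 3: CLOSE 1-3: Q_total=30.00, C_total=7.00, V=4.29; Q1=17.14, Q3=12.86; dissipated=7.714
Op 4: CLOSE 1-2: Q_total=32.14, C_total=9.00, V=3.57; Q1=14.29, Q2=17.86; dissipated=1.837
Total dissipated: 13.151 μJ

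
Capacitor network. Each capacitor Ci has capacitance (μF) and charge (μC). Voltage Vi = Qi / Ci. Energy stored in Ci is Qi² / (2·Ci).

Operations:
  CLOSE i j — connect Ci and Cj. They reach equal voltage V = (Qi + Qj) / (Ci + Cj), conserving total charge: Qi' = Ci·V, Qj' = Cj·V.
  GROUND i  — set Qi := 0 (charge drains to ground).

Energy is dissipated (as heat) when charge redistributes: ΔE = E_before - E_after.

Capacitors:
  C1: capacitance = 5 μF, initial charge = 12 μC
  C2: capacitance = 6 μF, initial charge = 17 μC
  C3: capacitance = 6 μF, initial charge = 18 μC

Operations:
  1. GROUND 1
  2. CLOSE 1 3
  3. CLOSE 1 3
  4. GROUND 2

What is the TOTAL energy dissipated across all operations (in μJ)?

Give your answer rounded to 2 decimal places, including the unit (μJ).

Answer: 50.76 μJ

Derivation:
Initial: C1(5μF, Q=12μC, V=2.40V), C2(6μF, Q=17μC, V=2.83V), C3(6μF, Q=18μC, V=3.00V)
Op 1: GROUND 1: Q1=0; energy lost=14.400
Op 2: CLOSE 1-3: Q_total=18.00, C_total=11.00, V=1.64; Q1=8.18, Q3=9.82; dissipated=12.273
Op 3: CLOSE 1-3: Q_total=18.00, C_total=11.00, V=1.64; Q1=8.18, Q3=9.82; dissipated=0.000
Op 4: GROUND 2: Q2=0; energy lost=24.083
Total dissipated: 50.756 μJ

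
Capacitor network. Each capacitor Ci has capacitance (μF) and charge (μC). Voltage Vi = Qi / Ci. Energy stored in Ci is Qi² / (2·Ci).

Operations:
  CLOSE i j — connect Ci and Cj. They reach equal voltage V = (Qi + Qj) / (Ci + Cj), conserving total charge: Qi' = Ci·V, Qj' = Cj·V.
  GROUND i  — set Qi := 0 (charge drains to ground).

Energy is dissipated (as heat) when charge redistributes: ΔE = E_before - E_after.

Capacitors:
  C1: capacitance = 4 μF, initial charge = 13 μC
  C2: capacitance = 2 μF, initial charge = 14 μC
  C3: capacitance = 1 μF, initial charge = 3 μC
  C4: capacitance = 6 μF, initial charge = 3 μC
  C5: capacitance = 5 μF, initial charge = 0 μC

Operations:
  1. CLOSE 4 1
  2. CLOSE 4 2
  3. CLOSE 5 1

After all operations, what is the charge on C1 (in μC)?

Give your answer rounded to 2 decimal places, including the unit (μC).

Initial: C1(4μF, Q=13μC, V=3.25V), C2(2μF, Q=14μC, V=7.00V), C3(1μF, Q=3μC, V=3.00V), C4(6μF, Q=3μC, V=0.50V), C5(5μF, Q=0μC, V=0.00V)
Op 1: CLOSE 4-1: Q_total=16.00, C_total=10.00, V=1.60; Q4=9.60, Q1=6.40; dissipated=9.075
Op 2: CLOSE 4-2: Q_total=23.60, C_total=8.00, V=2.95; Q4=17.70, Q2=5.90; dissipated=21.870
Op 3: CLOSE 5-1: Q_total=6.40, C_total=9.00, V=0.71; Q5=3.56, Q1=2.84; dissipated=2.844
Final charges: Q1=2.84, Q2=5.90, Q3=3.00, Q4=17.70, Q5=3.56

Answer: 2.84 μC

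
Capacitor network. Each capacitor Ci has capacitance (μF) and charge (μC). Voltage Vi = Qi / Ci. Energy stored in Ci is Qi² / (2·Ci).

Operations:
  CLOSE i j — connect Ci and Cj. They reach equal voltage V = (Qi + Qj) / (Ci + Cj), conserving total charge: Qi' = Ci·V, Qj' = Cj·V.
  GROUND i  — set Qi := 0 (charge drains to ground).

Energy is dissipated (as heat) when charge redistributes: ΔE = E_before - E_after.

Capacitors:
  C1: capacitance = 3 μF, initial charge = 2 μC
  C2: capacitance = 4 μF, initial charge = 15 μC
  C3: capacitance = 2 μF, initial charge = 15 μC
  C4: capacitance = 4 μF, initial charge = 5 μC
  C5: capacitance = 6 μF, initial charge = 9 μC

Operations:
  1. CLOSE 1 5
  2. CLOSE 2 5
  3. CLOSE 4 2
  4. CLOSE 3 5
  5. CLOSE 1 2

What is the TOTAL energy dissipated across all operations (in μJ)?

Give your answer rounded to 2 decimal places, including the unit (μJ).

Answer: 30.36 μJ

Derivation:
Initial: C1(3μF, Q=2μC, V=0.67V), C2(4μF, Q=15μC, V=3.75V), C3(2μF, Q=15μC, V=7.50V), C4(4μF, Q=5μC, V=1.25V), C5(6μF, Q=9μC, V=1.50V)
Op 1: CLOSE 1-5: Q_total=11.00, C_total=9.00, V=1.22; Q1=3.67, Q5=7.33; dissipated=0.694
Op 2: CLOSE 2-5: Q_total=22.33, C_total=10.00, V=2.23; Q2=8.93, Q5=13.40; dissipated=7.668
Op 3: CLOSE 4-2: Q_total=13.93, C_total=8.00, V=1.74; Q4=6.97, Q2=6.97; dissipated=0.967
Op 4: CLOSE 3-5: Q_total=28.40, C_total=8.00, V=3.55; Q3=7.10, Q5=21.30; dissipated=20.803
Op 5: CLOSE 1-2: Q_total=10.63, C_total=7.00, V=1.52; Q1=4.56, Q2=6.08; dissipated=0.231
Total dissipated: 30.364 μJ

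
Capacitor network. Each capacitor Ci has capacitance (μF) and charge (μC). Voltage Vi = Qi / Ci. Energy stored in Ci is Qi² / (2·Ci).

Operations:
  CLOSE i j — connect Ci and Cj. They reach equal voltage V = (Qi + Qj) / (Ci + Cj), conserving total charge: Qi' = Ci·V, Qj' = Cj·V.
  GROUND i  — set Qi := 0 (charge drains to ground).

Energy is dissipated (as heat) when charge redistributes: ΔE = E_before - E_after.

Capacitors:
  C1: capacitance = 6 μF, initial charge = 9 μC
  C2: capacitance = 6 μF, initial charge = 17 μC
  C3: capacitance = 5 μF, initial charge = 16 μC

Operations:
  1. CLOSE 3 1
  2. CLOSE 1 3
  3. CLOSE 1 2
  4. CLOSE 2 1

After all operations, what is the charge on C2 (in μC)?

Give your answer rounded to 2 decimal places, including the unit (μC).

Answer: 15.32 μC

Derivation:
Initial: C1(6μF, Q=9μC, V=1.50V), C2(6μF, Q=17μC, V=2.83V), C3(5μF, Q=16μC, V=3.20V)
Op 1: CLOSE 3-1: Q_total=25.00, C_total=11.00, V=2.27; Q3=11.36, Q1=13.64; dissipated=3.941
Op 2: CLOSE 1-3: Q_total=25.00, C_total=11.00, V=2.27; Q1=13.64, Q3=11.36; dissipated=0.000
Op 3: CLOSE 1-2: Q_total=30.64, C_total=12.00, V=2.55; Q1=15.32, Q2=15.32; dissipated=0.471
Op 4: CLOSE 2-1: Q_total=30.64, C_total=12.00, V=2.55; Q2=15.32, Q1=15.32; dissipated=0.000
Final charges: Q1=15.32, Q2=15.32, Q3=11.36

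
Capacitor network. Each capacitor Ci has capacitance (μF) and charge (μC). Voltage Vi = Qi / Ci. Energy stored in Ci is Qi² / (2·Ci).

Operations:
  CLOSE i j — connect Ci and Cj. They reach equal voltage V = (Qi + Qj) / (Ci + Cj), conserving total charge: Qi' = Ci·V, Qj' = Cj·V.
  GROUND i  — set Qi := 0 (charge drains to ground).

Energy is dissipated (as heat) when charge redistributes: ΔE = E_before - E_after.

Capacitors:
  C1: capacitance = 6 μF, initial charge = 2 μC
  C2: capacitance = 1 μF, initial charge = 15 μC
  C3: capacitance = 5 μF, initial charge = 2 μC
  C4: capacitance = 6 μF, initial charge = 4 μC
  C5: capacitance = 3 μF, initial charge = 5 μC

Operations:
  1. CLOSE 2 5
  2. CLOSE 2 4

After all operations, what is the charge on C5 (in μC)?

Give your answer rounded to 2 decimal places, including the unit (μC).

Initial: C1(6μF, Q=2μC, V=0.33V), C2(1μF, Q=15μC, V=15.00V), C3(5μF, Q=2μC, V=0.40V), C4(6μF, Q=4μC, V=0.67V), C5(3μF, Q=5μC, V=1.67V)
Op 1: CLOSE 2-5: Q_total=20.00, C_total=4.00, V=5.00; Q2=5.00, Q5=15.00; dissipated=66.667
Op 2: CLOSE 2-4: Q_total=9.00, C_total=7.00, V=1.29; Q2=1.29, Q4=7.71; dissipated=8.048
Final charges: Q1=2.00, Q2=1.29, Q3=2.00, Q4=7.71, Q5=15.00

Answer: 15.00 μC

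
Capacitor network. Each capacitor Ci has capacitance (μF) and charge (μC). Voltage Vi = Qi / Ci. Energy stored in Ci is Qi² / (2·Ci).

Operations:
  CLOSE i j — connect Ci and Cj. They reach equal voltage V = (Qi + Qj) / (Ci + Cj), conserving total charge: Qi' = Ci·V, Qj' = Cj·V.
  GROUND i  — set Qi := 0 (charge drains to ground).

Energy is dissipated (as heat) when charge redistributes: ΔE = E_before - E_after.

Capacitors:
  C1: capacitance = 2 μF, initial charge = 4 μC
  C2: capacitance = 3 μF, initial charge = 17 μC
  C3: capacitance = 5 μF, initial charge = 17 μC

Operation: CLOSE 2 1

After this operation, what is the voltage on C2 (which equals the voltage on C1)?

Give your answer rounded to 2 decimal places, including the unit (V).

Initial: C1(2μF, Q=4μC, V=2.00V), C2(3μF, Q=17μC, V=5.67V), C3(5μF, Q=17μC, V=3.40V)
Op 1: CLOSE 2-1: Q_total=21.00, C_total=5.00, V=4.20; Q2=12.60, Q1=8.40; dissipated=8.067

Answer: 4.20 V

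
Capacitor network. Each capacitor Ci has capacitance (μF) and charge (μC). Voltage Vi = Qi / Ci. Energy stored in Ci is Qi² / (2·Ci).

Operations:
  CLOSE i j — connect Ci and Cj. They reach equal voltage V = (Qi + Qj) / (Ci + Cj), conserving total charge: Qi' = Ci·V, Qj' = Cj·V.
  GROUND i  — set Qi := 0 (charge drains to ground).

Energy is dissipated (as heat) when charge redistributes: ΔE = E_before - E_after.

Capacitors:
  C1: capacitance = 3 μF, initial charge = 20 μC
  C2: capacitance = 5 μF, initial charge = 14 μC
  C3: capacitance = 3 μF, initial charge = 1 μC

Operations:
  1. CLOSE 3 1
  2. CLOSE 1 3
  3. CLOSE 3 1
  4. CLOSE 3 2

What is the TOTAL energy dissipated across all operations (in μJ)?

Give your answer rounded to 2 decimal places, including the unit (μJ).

Answer: 30.54 μJ

Derivation:
Initial: C1(3μF, Q=20μC, V=6.67V), C2(5μF, Q=14μC, V=2.80V), C3(3μF, Q=1μC, V=0.33V)
Op 1: CLOSE 3-1: Q_total=21.00, C_total=6.00, V=3.50; Q3=10.50, Q1=10.50; dissipated=30.083
Op 2: CLOSE 1-3: Q_total=21.00, C_total=6.00, V=3.50; Q1=10.50, Q3=10.50; dissipated=0.000
Op 3: CLOSE 3-1: Q_total=21.00, C_total=6.00, V=3.50; Q3=10.50, Q1=10.50; dissipated=0.000
Op 4: CLOSE 3-2: Q_total=24.50, C_total=8.00, V=3.06; Q3=9.19, Q2=15.31; dissipated=0.459
Total dissipated: 30.543 μJ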